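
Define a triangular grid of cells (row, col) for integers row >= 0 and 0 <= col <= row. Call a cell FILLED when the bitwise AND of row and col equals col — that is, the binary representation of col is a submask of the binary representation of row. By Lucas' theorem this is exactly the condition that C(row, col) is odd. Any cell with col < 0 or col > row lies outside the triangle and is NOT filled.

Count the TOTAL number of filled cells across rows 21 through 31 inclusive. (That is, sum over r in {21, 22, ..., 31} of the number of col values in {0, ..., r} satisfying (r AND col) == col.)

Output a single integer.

Answer: 140

Derivation:
r21=10101 pc3: +8 =8
r22=10110 pc3: +8 =16
r23=10111 pc4: +16 =32
r24=11000 pc2: +4 =36
r25=11001 pc3: +8 =44
r26=11010 pc3: +8 =52
r27=11011 pc4: +16 =68
r28=11100 pc3: +8 =76
r29=11101 pc4: +16 =92
r30=11110 pc4: +16 =108
r31=11111 pc5: +32 =140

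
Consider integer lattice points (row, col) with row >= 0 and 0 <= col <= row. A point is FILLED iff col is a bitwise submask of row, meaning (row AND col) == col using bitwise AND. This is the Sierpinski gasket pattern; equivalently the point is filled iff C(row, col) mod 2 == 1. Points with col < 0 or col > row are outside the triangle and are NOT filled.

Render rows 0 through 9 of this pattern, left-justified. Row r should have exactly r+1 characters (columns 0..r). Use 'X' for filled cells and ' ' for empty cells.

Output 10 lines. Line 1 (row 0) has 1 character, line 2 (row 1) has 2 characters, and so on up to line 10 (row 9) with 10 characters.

Answer: X
XX
X X
XXXX
X   X
XX  XX
X X X X
XXXXXXXX
X       X
XX      XX

Derivation:
r0=0: X
r1=1: XX
r2=10: X X
r3=11: XXXX
r4=100: X   X
r5=101: XX  XX
r6=110: X X X X
r7=111: XXXXXXXX
r8=1000: X       X
r9=1001: XX      XX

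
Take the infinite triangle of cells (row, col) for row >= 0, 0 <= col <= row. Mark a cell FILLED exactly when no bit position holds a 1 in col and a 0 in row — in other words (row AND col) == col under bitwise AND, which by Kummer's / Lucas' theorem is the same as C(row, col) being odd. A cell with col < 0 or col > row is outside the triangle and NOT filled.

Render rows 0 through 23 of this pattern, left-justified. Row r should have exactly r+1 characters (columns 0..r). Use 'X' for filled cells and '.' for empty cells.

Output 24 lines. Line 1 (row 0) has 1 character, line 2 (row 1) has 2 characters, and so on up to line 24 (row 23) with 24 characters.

Answer: X
XX
X.X
XXXX
X...X
XX..XX
X.X.X.X
XXXXXXXX
X.......X
XX......XX
X.X.....X.X
XXXX....XXXX
X...X...X...X
XX..XX..XX..XX
X.X.X.X.X.X.X.X
XXXXXXXXXXXXXXXX
X...............X
XX..............XX
X.X.............X.X
XXXX............XXXX
X...X...........X...X
XX..XX..........XX..XX
X.X.X.X.........X.X.X.X
XXXXXXXX........XXXXXXXX

Derivation:
r0=0: X
r1=1: XX
r2=10: X.X
r3=11: XXXX
r4=100: X...X
r5=101: XX..XX
r6=110: X.X.X.X
r7=111: XXXXXXXX
r8=1000: X.......X
r9=1001: XX......XX
r10=1010: X.X.....X.X
r11=1011: XXXX....XXXX
r12=1100: X...X...X...X
r13=1101: XX..XX..XX..XX
r14=1110: X.X.X.X.X.X.X.X
r15=1111: XXXXXXXXXXXXXXXX
r16=10000: X...............X
r17=10001: XX..............XX
r18=10010: X.X.............X.X
r19=10011: XXXX............XXXX
r20=10100: X...X...........X...X
r21=10101: XX..XX..........XX..XX
r22=10110: X.X.X.X.........X.X.X.X
r23=10111: XXXXXXXX........XXXXXXXX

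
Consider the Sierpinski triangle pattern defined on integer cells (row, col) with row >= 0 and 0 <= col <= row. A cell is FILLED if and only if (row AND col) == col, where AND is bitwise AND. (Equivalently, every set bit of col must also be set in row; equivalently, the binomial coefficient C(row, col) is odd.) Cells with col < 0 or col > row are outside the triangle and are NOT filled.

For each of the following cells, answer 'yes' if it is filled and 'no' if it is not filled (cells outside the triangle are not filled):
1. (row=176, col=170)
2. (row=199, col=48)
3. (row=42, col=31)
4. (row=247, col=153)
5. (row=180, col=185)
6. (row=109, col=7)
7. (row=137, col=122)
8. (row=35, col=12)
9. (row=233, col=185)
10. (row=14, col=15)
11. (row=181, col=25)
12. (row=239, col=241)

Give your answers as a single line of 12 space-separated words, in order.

Answer: no no no no no no no no no no no no

Derivation:
(176,170): row=0b10110000, col=0b10101010, row AND col = 0b10100000 = 160; 160 != 170 -> empty
(199,48): row=0b11000111, col=0b110000, row AND col = 0b0 = 0; 0 != 48 -> empty
(42,31): row=0b101010, col=0b11111, row AND col = 0b1010 = 10; 10 != 31 -> empty
(247,153): row=0b11110111, col=0b10011001, row AND col = 0b10010001 = 145; 145 != 153 -> empty
(180,185): col outside [0, 180] -> not filled
(109,7): row=0b1101101, col=0b111, row AND col = 0b101 = 5; 5 != 7 -> empty
(137,122): row=0b10001001, col=0b1111010, row AND col = 0b1000 = 8; 8 != 122 -> empty
(35,12): row=0b100011, col=0b1100, row AND col = 0b0 = 0; 0 != 12 -> empty
(233,185): row=0b11101001, col=0b10111001, row AND col = 0b10101001 = 169; 169 != 185 -> empty
(14,15): col outside [0, 14] -> not filled
(181,25): row=0b10110101, col=0b11001, row AND col = 0b10001 = 17; 17 != 25 -> empty
(239,241): col outside [0, 239] -> not filled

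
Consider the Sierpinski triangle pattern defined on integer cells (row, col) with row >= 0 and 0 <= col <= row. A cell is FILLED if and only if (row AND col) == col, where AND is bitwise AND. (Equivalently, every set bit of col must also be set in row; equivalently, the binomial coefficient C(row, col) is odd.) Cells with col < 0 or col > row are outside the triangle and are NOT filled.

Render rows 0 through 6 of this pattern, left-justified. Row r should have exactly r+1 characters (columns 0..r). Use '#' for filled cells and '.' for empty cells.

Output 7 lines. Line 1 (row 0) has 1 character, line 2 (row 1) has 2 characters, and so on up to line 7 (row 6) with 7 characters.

Answer: #
##
#.#
####
#...#
##..##
#.#.#.#

Derivation:
r0=0: #
r1=1: ##
r2=10: #.#
r3=11: ####
r4=100: #...#
r5=101: ##..##
r6=110: #.#.#.#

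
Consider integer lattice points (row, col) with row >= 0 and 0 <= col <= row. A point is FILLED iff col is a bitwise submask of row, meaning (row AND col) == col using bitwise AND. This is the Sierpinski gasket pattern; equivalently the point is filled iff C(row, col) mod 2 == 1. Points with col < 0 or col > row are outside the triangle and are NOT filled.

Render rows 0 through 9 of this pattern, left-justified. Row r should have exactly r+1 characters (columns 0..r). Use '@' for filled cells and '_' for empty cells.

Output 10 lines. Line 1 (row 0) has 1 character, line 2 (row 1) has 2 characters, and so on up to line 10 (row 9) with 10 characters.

Answer: @
@@
@_@
@@@@
@___@
@@__@@
@_@_@_@
@@@@@@@@
@_______@
@@______@@

Derivation:
r0=0: @
r1=1: @@
r2=10: @_@
r3=11: @@@@
r4=100: @___@
r5=101: @@__@@
r6=110: @_@_@_@
r7=111: @@@@@@@@
r8=1000: @_______@
r9=1001: @@______@@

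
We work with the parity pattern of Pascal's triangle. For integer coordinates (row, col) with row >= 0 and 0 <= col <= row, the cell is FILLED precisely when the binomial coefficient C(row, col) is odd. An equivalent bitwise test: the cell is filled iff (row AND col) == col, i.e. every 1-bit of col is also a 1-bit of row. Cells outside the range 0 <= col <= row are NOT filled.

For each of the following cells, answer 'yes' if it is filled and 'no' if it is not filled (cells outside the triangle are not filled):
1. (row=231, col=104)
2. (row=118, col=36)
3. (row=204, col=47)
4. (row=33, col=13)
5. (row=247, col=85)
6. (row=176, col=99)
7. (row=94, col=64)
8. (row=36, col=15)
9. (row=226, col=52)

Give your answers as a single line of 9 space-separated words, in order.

(231,104): row=0b11100111, col=0b1101000, row AND col = 0b1100000 = 96; 96 != 104 -> empty
(118,36): row=0b1110110, col=0b100100, row AND col = 0b100100 = 36; 36 == 36 -> filled
(204,47): row=0b11001100, col=0b101111, row AND col = 0b1100 = 12; 12 != 47 -> empty
(33,13): row=0b100001, col=0b1101, row AND col = 0b1 = 1; 1 != 13 -> empty
(247,85): row=0b11110111, col=0b1010101, row AND col = 0b1010101 = 85; 85 == 85 -> filled
(176,99): row=0b10110000, col=0b1100011, row AND col = 0b100000 = 32; 32 != 99 -> empty
(94,64): row=0b1011110, col=0b1000000, row AND col = 0b1000000 = 64; 64 == 64 -> filled
(36,15): row=0b100100, col=0b1111, row AND col = 0b100 = 4; 4 != 15 -> empty
(226,52): row=0b11100010, col=0b110100, row AND col = 0b100000 = 32; 32 != 52 -> empty

Answer: no yes no no yes no yes no no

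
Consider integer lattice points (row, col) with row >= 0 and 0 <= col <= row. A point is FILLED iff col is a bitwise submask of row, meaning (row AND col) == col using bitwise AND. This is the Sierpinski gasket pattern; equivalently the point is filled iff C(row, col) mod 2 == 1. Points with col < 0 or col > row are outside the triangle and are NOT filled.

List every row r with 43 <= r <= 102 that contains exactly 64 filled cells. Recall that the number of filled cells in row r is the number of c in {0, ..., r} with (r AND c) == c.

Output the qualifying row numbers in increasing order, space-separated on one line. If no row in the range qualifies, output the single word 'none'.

Row r has 2^popcount(r) filled cells, so we need popcount(r) = log2(64) = 6.
Scan r = 43..102 and keep those with exactly 6 one-bits:
r=43=101011 popcount=4 -> skip
r=44=101100 popcount=3 -> skip
r=45=101101 popcount=4 -> skip
r=46=101110 popcount=4 -> skip
r=47=101111 popcount=5 -> skip
r=48=110000 popcount=2 -> skip
r=49=110001 popcount=3 -> skip
r=50=110010 popcount=3 -> skip
r=51=110011 popcount=4 -> skip
r=52=110100 popcount=3 -> skip
r=53=110101 popcount=4 -> skip
r=54=110110 popcount=4 -> skip
r=55=110111 popcount=5 -> skip
r=56=111000 popcount=3 -> skip
r=57=111001 popcount=4 -> skip
r=58=111010 popcount=4 -> skip
r=59=111011 popcount=5 -> skip
r=60=111100 popcount=4 -> skip
r=61=111101 popcount=5 -> skip
r=62=111110 popcount=5 -> skip
r=63=111111 popcount=6 -> KEEP
r=64=1000000 popcount=1 -> skip
r=65=1000001 popcount=2 -> skip
r=66=1000010 popcount=2 -> skip
r=67=1000011 popcount=3 -> skip
r=68=1000100 popcount=2 -> skip
r=69=1000101 popcount=3 -> skip
r=70=1000110 popcount=3 -> skip
r=71=1000111 popcount=4 -> skip
r=72=1001000 popcount=2 -> skip
r=73=1001001 popcount=3 -> skip
r=74=1001010 popcount=3 -> skip
r=75=1001011 popcount=4 -> skip
r=76=1001100 popcount=3 -> skip
r=77=1001101 popcount=4 -> skip
r=78=1001110 popcount=4 -> skip
r=79=1001111 popcount=5 -> skip
r=80=1010000 popcount=2 -> skip
r=81=1010001 popcount=3 -> skip
r=82=1010010 popcount=3 -> skip
r=83=1010011 popcount=4 -> skip
r=84=1010100 popcount=3 -> skip
r=85=1010101 popcount=4 -> skip
r=86=1010110 popcount=4 -> skip
r=87=1010111 popcount=5 -> skip
r=88=1011000 popcount=3 -> skip
r=89=1011001 popcount=4 -> skip
r=90=1011010 popcount=4 -> skip
r=91=1011011 popcount=5 -> skip
r=92=1011100 popcount=4 -> skip
r=93=1011101 popcount=5 -> skip
r=94=1011110 popcount=5 -> skip
r=95=1011111 popcount=6 -> KEEP
r=96=1100000 popcount=2 -> skip
r=97=1100001 popcount=3 -> skip
r=98=1100010 popcount=3 -> skip
r=99=1100011 popcount=4 -> skip
r=100=1100100 popcount=3 -> skip
r=101=1100101 popcount=4 -> skip
r=102=1100110 popcount=4 -> skip
Kept rows: 63 95

Answer: 63 95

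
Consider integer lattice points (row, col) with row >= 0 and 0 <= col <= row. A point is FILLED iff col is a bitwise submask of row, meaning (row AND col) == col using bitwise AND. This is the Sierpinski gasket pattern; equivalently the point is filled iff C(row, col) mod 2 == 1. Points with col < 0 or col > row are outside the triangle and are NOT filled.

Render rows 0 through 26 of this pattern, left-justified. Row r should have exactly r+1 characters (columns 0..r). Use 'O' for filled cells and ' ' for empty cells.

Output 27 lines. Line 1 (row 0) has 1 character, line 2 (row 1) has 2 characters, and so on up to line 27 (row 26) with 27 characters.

Answer: O
OO
O O
OOOO
O   O
OO  OO
O O O O
OOOOOOOO
O       O
OO      OO
O O     O O
OOOO    OOOO
O   O   O   O
OO  OO  OO  OO
O O O O O O O O
OOOOOOOOOOOOOOOO
O               O
OO              OO
O O             O O
OOOO            OOOO
O   O           O   O
OO  OO          OO  OO
O O O O         O O O O
OOOOOOOO        OOOOOOOO
O       O       O       O
OO      OO      OO      OO
O O     O O     O O     O O

Derivation:
r0=0: O
r1=1: OO
r2=10: O O
r3=11: OOOO
r4=100: O   O
r5=101: OO  OO
r6=110: O O O O
r7=111: OOOOOOOO
r8=1000: O       O
r9=1001: OO      OO
r10=1010: O O     O O
r11=1011: OOOO    OOOO
r12=1100: O   O   O   O
r13=1101: OO  OO  OO  OO
r14=1110: O O O O O O O O
r15=1111: OOOOOOOOOOOOOOOO
r16=10000: O               O
r17=10001: OO              OO
r18=10010: O O             O O
r19=10011: OOOO            OOOO
r20=10100: O   O           O   O
r21=10101: OO  OO          OO  OO
r22=10110: O O O O         O O O O
r23=10111: OOOOOOOO        OOOOOOOO
r24=11000: O       O       O       O
r25=11001: OO      OO      OO      OO
r26=11010: O O     O O     O O     O O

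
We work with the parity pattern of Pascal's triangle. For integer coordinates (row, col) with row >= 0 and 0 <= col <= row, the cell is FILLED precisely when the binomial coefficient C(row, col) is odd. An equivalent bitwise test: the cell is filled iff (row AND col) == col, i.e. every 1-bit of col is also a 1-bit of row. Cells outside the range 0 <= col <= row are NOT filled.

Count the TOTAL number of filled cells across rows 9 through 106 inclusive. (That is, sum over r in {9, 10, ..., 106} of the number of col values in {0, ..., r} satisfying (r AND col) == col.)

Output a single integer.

Answer: 1334

Derivation:
r9=1001 pc2: +4 =4
r10=1010 pc2: +4 =8
r11=1011 pc3: +8 =16
r12=1100 pc2: +4 =20
r13=1101 pc3: +8 =28
r14=1110 pc3: +8 =36
r15=1111 pc4: +16 =52
r16=10000 pc1: +2 =54
r17=10001 pc2: +4 =58
r18=10010 pc2: +4 =62
r19=10011 pc3: +8 =70
r20=10100 pc2: +4 =74
r21=10101 pc3: +8 =82
r22=10110 pc3: +8 =90
r23=10111 pc4: +16 =106
r24=11000 pc2: +4 =110
r25=11001 pc3: +8 =118
r26=11010 pc3: +8 =126
r27=11011 pc4: +16 =142
r28=11100 pc3: +8 =150
r29=11101 pc4: +16 =166
r30=11110 pc4: +16 =182
r31=11111 pc5: +32 =214
r32=100000 pc1: +2 =216
r33=100001 pc2: +4 =220
r34=100010 pc2: +4 =224
r35=100011 pc3: +8 =232
r36=100100 pc2: +4 =236
r37=100101 pc3: +8 =244
r38=100110 pc3: +8 =252
r39=100111 pc4: +16 =268
r40=101000 pc2: +4 =272
r41=101001 pc3: +8 =280
r42=101010 pc3: +8 =288
r43=101011 pc4: +16 =304
r44=101100 pc3: +8 =312
r45=101101 pc4: +16 =328
r46=101110 pc4: +16 =344
r47=101111 pc5: +32 =376
r48=110000 pc2: +4 =380
r49=110001 pc3: +8 =388
r50=110010 pc3: +8 =396
r51=110011 pc4: +16 =412
r52=110100 pc3: +8 =420
r53=110101 pc4: +16 =436
r54=110110 pc4: +16 =452
r55=110111 pc5: +32 =484
r56=111000 pc3: +8 =492
r57=111001 pc4: +16 =508
r58=111010 pc4: +16 =524
r59=111011 pc5: +32 =556
r60=111100 pc4: +16 =572
r61=111101 pc5: +32 =604
r62=111110 pc5: +32 =636
r63=111111 pc6: +64 =700
r64=1000000 pc1: +2 =702
r65=1000001 pc2: +4 =706
r66=1000010 pc2: +4 =710
r67=1000011 pc3: +8 =718
r68=1000100 pc2: +4 =722
r69=1000101 pc3: +8 =730
r70=1000110 pc3: +8 =738
r71=1000111 pc4: +16 =754
r72=1001000 pc2: +4 =758
r73=1001001 pc3: +8 =766
r74=1001010 pc3: +8 =774
r75=1001011 pc4: +16 =790
r76=1001100 pc3: +8 =798
r77=1001101 pc4: +16 =814
r78=1001110 pc4: +16 =830
r79=1001111 pc5: +32 =862
r80=1010000 pc2: +4 =866
r81=1010001 pc3: +8 =874
r82=1010010 pc3: +8 =882
r83=1010011 pc4: +16 =898
r84=1010100 pc3: +8 =906
r85=1010101 pc4: +16 =922
r86=1010110 pc4: +16 =938
r87=1010111 pc5: +32 =970
r88=1011000 pc3: +8 =978
r89=1011001 pc4: +16 =994
r90=1011010 pc4: +16 =1010
r91=1011011 pc5: +32 =1042
r92=1011100 pc4: +16 =1058
r93=1011101 pc5: +32 =1090
r94=1011110 pc5: +32 =1122
r95=1011111 pc6: +64 =1186
r96=1100000 pc2: +4 =1190
r97=1100001 pc3: +8 =1198
r98=1100010 pc3: +8 =1206
r99=1100011 pc4: +16 =1222
r100=1100100 pc3: +8 =1230
r101=1100101 pc4: +16 =1246
r102=1100110 pc4: +16 =1262
r103=1100111 pc5: +32 =1294
r104=1101000 pc3: +8 =1302
r105=1101001 pc4: +16 =1318
r106=1101010 pc4: +16 =1334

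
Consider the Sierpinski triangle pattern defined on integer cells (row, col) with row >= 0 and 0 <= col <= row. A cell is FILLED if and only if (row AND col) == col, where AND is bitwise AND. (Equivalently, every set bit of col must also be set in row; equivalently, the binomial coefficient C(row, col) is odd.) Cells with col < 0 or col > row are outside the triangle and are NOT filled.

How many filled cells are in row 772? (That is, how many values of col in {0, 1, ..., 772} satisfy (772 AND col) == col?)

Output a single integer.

772 in binary = 1100000100
popcount(772) = number of 1-bits in 1100000100 = 3
A col c satisfies (772 AND c) == c iff every set bit of c is also set in 772; each of the 3 set bits of 772 can independently be on or off in c.
count = 2^3 = 8

Answer: 8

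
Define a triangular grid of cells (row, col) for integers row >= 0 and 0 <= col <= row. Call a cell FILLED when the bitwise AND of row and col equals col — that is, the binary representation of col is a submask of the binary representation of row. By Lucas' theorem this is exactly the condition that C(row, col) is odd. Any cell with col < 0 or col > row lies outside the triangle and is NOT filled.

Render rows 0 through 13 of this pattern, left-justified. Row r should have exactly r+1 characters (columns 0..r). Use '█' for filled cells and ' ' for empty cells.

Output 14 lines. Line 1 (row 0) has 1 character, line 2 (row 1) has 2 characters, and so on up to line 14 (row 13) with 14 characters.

r0=0: █
r1=1: ██
r2=10: █ █
r3=11: ████
r4=100: █   █
r5=101: ██  ██
r6=110: █ █ █ █
r7=111: ████████
r8=1000: █       █
r9=1001: ██      ██
r10=1010: █ █     █ █
r11=1011: ████    ████
r12=1100: █   █   █   █
r13=1101: ██  ██  ██  ██

Answer: █
██
█ █
████
█   █
██  ██
█ █ █ █
████████
█       █
██      ██
█ █     █ █
████    ████
█   █   █   █
██  ██  ██  ██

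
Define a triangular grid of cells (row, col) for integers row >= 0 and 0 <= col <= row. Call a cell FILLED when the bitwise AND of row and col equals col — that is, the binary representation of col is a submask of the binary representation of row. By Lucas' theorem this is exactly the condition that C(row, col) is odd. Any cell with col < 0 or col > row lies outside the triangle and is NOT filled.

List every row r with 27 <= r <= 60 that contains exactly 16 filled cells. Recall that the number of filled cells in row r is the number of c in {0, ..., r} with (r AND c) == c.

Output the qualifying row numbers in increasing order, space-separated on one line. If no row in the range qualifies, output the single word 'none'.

Answer: 27 29 30 39 43 45 46 51 53 54 57 58 60

Derivation:
Row r has 2^popcount(r) filled cells, so we need popcount(r) = log2(16) = 4.
Scan r = 27..60 and keep those with exactly 4 one-bits:
r=27=11011 popcount=4 -> KEEP
r=28=11100 popcount=3 -> skip
r=29=11101 popcount=4 -> KEEP
r=30=11110 popcount=4 -> KEEP
r=31=11111 popcount=5 -> skip
r=32=100000 popcount=1 -> skip
r=33=100001 popcount=2 -> skip
r=34=100010 popcount=2 -> skip
r=35=100011 popcount=3 -> skip
r=36=100100 popcount=2 -> skip
r=37=100101 popcount=3 -> skip
r=38=100110 popcount=3 -> skip
r=39=100111 popcount=4 -> KEEP
r=40=101000 popcount=2 -> skip
r=41=101001 popcount=3 -> skip
r=42=101010 popcount=3 -> skip
r=43=101011 popcount=4 -> KEEP
r=44=101100 popcount=3 -> skip
r=45=101101 popcount=4 -> KEEP
r=46=101110 popcount=4 -> KEEP
r=47=101111 popcount=5 -> skip
r=48=110000 popcount=2 -> skip
r=49=110001 popcount=3 -> skip
r=50=110010 popcount=3 -> skip
r=51=110011 popcount=4 -> KEEP
r=52=110100 popcount=3 -> skip
r=53=110101 popcount=4 -> KEEP
r=54=110110 popcount=4 -> KEEP
r=55=110111 popcount=5 -> skip
r=56=111000 popcount=3 -> skip
r=57=111001 popcount=4 -> KEEP
r=58=111010 popcount=4 -> KEEP
r=59=111011 popcount=5 -> skip
r=60=111100 popcount=4 -> KEEP
Kept rows: 27 29 30 39 43 45 46 51 53 54 57 58 60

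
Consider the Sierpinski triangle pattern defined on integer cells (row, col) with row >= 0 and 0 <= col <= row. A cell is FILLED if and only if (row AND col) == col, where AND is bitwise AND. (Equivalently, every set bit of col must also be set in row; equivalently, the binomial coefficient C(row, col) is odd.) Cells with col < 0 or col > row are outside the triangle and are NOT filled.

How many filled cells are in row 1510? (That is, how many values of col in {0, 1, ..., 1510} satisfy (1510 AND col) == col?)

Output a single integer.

1510 in binary = 10111100110
popcount(1510) = number of 1-bits in 10111100110 = 7
A col c satisfies (1510 AND c) == c iff every set bit of c is also set in 1510; each of the 7 set bits of 1510 can independently be on or off in c.
count = 2^7 = 128

Answer: 128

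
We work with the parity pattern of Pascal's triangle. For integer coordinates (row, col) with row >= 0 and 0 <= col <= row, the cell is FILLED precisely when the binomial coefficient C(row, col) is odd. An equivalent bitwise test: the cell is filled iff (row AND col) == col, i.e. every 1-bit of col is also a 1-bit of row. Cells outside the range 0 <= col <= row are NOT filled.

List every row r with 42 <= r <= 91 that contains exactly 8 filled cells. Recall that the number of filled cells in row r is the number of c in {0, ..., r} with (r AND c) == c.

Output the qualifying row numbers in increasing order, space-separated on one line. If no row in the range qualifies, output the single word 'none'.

Row r has 2^popcount(r) filled cells, so we need popcount(r) = log2(8) = 3.
Scan r = 42..91 and keep those with exactly 3 one-bits:
r=42=101010 popcount=3 -> KEEP
r=43=101011 popcount=4 -> skip
r=44=101100 popcount=3 -> KEEP
r=45=101101 popcount=4 -> skip
r=46=101110 popcount=4 -> skip
r=47=101111 popcount=5 -> skip
r=48=110000 popcount=2 -> skip
r=49=110001 popcount=3 -> KEEP
r=50=110010 popcount=3 -> KEEP
r=51=110011 popcount=4 -> skip
r=52=110100 popcount=3 -> KEEP
r=53=110101 popcount=4 -> skip
r=54=110110 popcount=4 -> skip
r=55=110111 popcount=5 -> skip
r=56=111000 popcount=3 -> KEEP
r=57=111001 popcount=4 -> skip
r=58=111010 popcount=4 -> skip
r=59=111011 popcount=5 -> skip
r=60=111100 popcount=4 -> skip
r=61=111101 popcount=5 -> skip
r=62=111110 popcount=5 -> skip
r=63=111111 popcount=6 -> skip
r=64=1000000 popcount=1 -> skip
r=65=1000001 popcount=2 -> skip
r=66=1000010 popcount=2 -> skip
r=67=1000011 popcount=3 -> KEEP
r=68=1000100 popcount=2 -> skip
r=69=1000101 popcount=3 -> KEEP
r=70=1000110 popcount=3 -> KEEP
r=71=1000111 popcount=4 -> skip
r=72=1001000 popcount=2 -> skip
r=73=1001001 popcount=3 -> KEEP
r=74=1001010 popcount=3 -> KEEP
r=75=1001011 popcount=4 -> skip
r=76=1001100 popcount=3 -> KEEP
r=77=1001101 popcount=4 -> skip
r=78=1001110 popcount=4 -> skip
r=79=1001111 popcount=5 -> skip
r=80=1010000 popcount=2 -> skip
r=81=1010001 popcount=3 -> KEEP
r=82=1010010 popcount=3 -> KEEP
r=83=1010011 popcount=4 -> skip
r=84=1010100 popcount=3 -> KEEP
r=85=1010101 popcount=4 -> skip
r=86=1010110 popcount=4 -> skip
r=87=1010111 popcount=5 -> skip
r=88=1011000 popcount=3 -> KEEP
r=89=1011001 popcount=4 -> skip
r=90=1011010 popcount=4 -> skip
r=91=1011011 popcount=5 -> skip
Kept rows: 42 44 49 50 52 56 67 69 70 73 74 76 81 82 84 88

Answer: 42 44 49 50 52 56 67 69 70 73 74 76 81 82 84 88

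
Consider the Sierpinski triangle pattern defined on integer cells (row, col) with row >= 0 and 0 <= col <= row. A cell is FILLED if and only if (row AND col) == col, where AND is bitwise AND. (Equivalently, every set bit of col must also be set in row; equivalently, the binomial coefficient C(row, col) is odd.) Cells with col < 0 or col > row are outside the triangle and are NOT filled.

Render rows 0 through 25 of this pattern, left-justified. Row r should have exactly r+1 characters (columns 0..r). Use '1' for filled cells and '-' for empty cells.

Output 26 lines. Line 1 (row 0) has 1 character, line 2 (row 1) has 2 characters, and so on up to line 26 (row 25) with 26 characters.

Answer: 1
11
1-1
1111
1---1
11--11
1-1-1-1
11111111
1-------1
11------11
1-1-----1-1
1111----1111
1---1---1---1
11--11--11--11
1-1-1-1-1-1-1-1
1111111111111111
1---------------1
11--------------11
1-1-------------1-1
1111------------1111
1---1-----------1---1
11--11----------11--11
1-1-1-1---------1-1-1-1
11111111--------11111111
1-------1-------1-------1
11------11------11------11

Derivation:
r0=0: 1
r1=1: 11
r2=10: 1-1
r3=11: 1111
r4=100: 1---1
r5=101: 11--11
r6=110: 1-1-1-1
r7=111: 11111111
r8=1000: 1-------1
r9=1001: 11------11
r10=1010: 1-1-----1-1
r11=1011: 1111----1111
r12=1100: 1---1---1---1
r13=1101: 11--11--11--11
r14=1110: 1-1-1-1-1-1-1-1
r15=1111: 1111111111111111
r16=10000: 1---------------1
r17=10001: 11--------------11
r18=10010: 1-1-------------1-1
r19=10011: 1111------------1111
r20=10100: 1---1-----------1---1
r21=10101: 11--11----------11--11
r22=10110: 1-1-1-1---------1-1-1-1
r23=10111: 11111111--------11111111
r24=11000: 1-------1-------1-------1
r25=11001: 11------11------11------11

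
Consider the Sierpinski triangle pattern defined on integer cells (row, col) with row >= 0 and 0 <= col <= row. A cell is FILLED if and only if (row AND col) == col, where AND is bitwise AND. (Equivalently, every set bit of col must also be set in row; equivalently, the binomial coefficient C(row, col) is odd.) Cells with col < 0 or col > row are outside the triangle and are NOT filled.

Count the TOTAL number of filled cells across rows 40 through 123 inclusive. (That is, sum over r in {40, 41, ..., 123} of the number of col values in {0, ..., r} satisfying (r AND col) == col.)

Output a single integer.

r40=101000 pc2: +4 =4
r41=101001 pc3: +8 =12
r42=101010 pc3: +8 =20
r43=101011 pc4: +16 =36
r44=101100 pc3: +8 =44
r45=101101 pc4: +16 =60
r46=101110 pc4: +16 =76
r47=101111 pc5: +32 =108
r48=110000 pc2: +4 =112
r49=110001 pc3: +8 =120
r50=110010 pc3: +8 =128
r51=110011 pc4: +16 =144
r52=110100 pc3: +8 =152
r53=110101 pc4: +16 =168
r54=110110 pc4: +16 =184
r55=110111 pc5: +32 =216
r56=111000 pc3: +8 =224
r57=111001 pc4: +16 =240
r58=111010 pc4: +16 =256
r59=111011 pc5: +32 =288
r60=111100 pc4: +16 =304
r61=111101 pc5: +32 =336
r62=111110 pc5: +32 =368
r63=111111 pc6: +64 =432
r64=1000000 pc1: +2 =434
r65=1000001 pc2: +4 =438
r66=1000010 pc2: +4 =442
r67=1000011 pc3: +8 =450
r68=1000100 pc2: +4 =454
r69=1000101 pc3: +8 =462
r70=1000110 pc3: +8 =470
r71=1000111 pc4: +16 =486
r72=1001000 pc2: +4 =490
r73=1001001 pc3: +8 =498
r74=1001010 pc3: +8 =506
r75=1001011 pc4: +16 =522
r76=1001100 pc3: +8 =530
r77=1001101 pc4: +16 =546
r78=1001110 pc4: +16 =562
r79=1001111 pc5: +32 =594
r80=1010000 pc2: +4 =598
r81=1010001 pc3: +8 =606
r82=1010010 pc3: +8 =614
r83=1010011 pc4: +16 =630
r84=1010100 pc3: +8 =638
r85=1010101 pc4: +16 =654
r86=1010110 pc4: +16 =670
r87=1010111 pc5: +32 =702
r88=1011000 pc3: +8 =710
r89=1011001 pc4: +16 =726
r90=1011010 pc4: +16 =742
r91=1011011 pc5: +32 =774
r92=1011100 pc4: +16 =790
r93=1011101 pc5: +32 =822
r94=1011110 pc5: +32 =854
r95=1011111 pc6: +64 =918
r96=1100000 pc2: +4 =922
r97=1100001 pc3: +8 =930
r98=1100010 pc3: +8 =938
r99=1100011 pc4: +16 =954
r100=1100100 pc3: +8 =962
r101=1100101 pc4: +16 =978
r102=1100110 pc4: +16 =994
r103=1100111 pc5: +32 =1026
r104=1101000 pc3: +8 =1034
r105=1101001 pc4: +16 =1050
r106=1101010 pc4: +16 =1066
r107=1101011 pc5: +32 =1098
r108=1101100 pc4: +16 =1114
r109=1101101 pc5: +32 =1146
r110=1101110 pc5: +32 =1178
r111=1101111 pc6: +64 =1242
r112=1110000 pc3: +8 =1250
r113=1110001 pc4: +16 =1266
r114=1110010 pc4: +16 =1282
r115=1110011 pc5: +32 =1314
r116=1110100 pc4: +16 =1330
r117=1110101 pc5: +32 =1362
r118=1110110 pc5: +32 =1394
r119=1110111 pc6: +64 =1458
r120=1111000 pc4: +16 =1474
r121=1111001 pc5: +32 =1506
r122=1111010 pc5: +32 =1538
r123=1111011 pc6: +64 =1602

Answer: 1602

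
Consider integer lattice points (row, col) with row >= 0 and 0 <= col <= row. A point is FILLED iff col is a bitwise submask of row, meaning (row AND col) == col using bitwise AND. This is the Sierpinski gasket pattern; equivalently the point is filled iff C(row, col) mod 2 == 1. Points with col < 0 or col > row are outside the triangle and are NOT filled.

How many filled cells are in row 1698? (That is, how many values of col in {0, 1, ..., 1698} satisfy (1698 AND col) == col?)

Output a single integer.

Answer: 32

Derivation:
1698 in binary = 11010100010
popcount(1698) = number of 1-bits in 11010100010 = 5
A col c satisfies (1698 AND c) == c iff every set bit of c is also set in 1698; each of the 5 set bits of 1698 can independently be on or off in c.
count = 2^5 = 32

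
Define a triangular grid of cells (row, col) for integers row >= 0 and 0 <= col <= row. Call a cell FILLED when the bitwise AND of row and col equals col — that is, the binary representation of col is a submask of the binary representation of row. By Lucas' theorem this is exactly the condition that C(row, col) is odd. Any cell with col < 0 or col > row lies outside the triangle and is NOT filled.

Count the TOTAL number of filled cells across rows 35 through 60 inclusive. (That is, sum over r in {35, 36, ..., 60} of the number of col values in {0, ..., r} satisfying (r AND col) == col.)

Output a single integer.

Answer: 348

Derivation:
r35=100011 pc3: +8 =8
r36=100100 pc2: +4 =12
r37=100101 pc3: +8 =20
r38=100110 pc3: +8 =28
r39=100111 pc4: +16 =44
r40=101000 pc2: +4 =48
r41=101001 pc3: +8 =56
r42=101010 pc3: +8 =64
r43=101011 pc4: +16 =80
r44=101100 pc3: +8 =88
r45=101101 pc4: +16 =104
r46=101110 pc4: +16 =120
r47=101111 pc5: +32 =152
r48=110000 pc2: +4 =156
r49=110001 pc3: +8 =164
r50=110010 pc3: +8 =172
r51=110011 pc4: +16 =188
r52=110100 pc3: +8 =196
r53=110101 pc4: +16 =212
r54=110110 pc4: +16 =228
r55=110111 pc5: +32 =260
r56=111000 pc3: +8 =268
r57=111001 pc4: +16 =284
r58=111010 pc4: +16 =300
r59=111011 pc5: +32 =332
r60=111100 pc4: +16 =348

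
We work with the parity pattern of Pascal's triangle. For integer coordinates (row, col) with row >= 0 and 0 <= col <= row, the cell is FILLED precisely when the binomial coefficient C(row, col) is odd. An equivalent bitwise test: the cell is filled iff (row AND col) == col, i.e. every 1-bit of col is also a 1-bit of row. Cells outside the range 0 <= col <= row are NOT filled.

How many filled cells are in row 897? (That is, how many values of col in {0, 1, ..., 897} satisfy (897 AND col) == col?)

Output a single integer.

897 in binary = 1110000001
popcount(897) = number of 1-bits in 1110000001 = 4
A col c satisfies (897 AND c) == c iff every set bit of c is also set in 897; each of the 4 set bits of 897 can independently be on or off in c.
count = 2^4 = 16

Answer: 16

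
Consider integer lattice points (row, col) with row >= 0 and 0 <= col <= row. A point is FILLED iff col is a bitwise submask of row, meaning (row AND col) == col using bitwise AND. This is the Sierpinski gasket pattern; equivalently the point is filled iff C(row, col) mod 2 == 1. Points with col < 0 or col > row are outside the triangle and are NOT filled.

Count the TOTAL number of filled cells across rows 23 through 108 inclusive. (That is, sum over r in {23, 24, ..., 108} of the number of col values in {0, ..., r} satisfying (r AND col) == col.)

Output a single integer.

Answer: 1292

Derivation:
r23=10111 pc4: +16 =16
r24=11000 pc2: +4 =20
r25=11001 pc3: +8 =28
r26=11010 pc3: +8 =36
r27=11011 pc4: +16 =52
r28=11100 pc3: +8 =60
r29=11101 pc4: +16 =76
r30=11110 pc4: +16 =92
r31=11111 pc5: +32 =124
r32=100000 pc1: +2 =126
r33=100001 pc2: +4 =130
r34=100010 pc2: +4 =134
r35=100011 pc3: +8 =142
r36=100100 pc2: +4 =146
r37=100101 pc3: +8 =154
r38=100110 pc3: +8 =162
r39=100111 pc4: +16 =178
r40=101000 pc2: +4 =182
r41=101001 pc3: +8 =190
r42=101010 pc3: +8 =198
r43=101011 pc4: +16 =214
r44=101100 pc3: +8 =222
r45=101101 pc4: +16 =238
r46=101110 pc4: +16 =254
r47=101111 pc5: +32 =286
r48=110000 pc2: +4 =290
r49=110001 pc3: +8 =298
r50=110010 pc3: +8 =306
r51=110011 pc4: +16 =322
r52=110100 pc3: +8 =330
r53=110101 pc4: +16 =346
r54=110110 pc4: +16 =362
r55=110111 pc5: +32 =394
r56=111000 pc3: +8 =402
r57=111001 pc4: +16 =418
r58=111010 pc4: +16 =434
r59=111011 pc5: +32 =466
r60=111100 pc4: +16 =482
r61=111101 pc5: +32 =514
r62=111110 pc5: +32 =546
r63=111111 pc6: +64 =610
r64=1000000 pc1: +2 =612
r65=1000001 pc2: +4 =616
r66=1000010 pc2: +4 =620
r67=1000011 pc3: +8 =628
r68=1000100 pc2: +4 =632
r69=1000101 pc3: +8 =640
r70=1000110 pc3: +8 =648
r71=1000111 pc4: +16 =664
r72=1001000 pc2: +4 =668
r73=1001001 pc3: +8 =676
r74=1001010 pc3: +8 =684
r75=1001011 pc4: +16 =700
r76=1001100 pc3: +8 =708
r77=1001101 pc4: +16 =724
r78=1001110 pc4: +16 =740
r79=1001111 pc5: +32 =772
r80=1010000 pc2: +4 =776
r81=1010001 pc3: +8 =784
r82=1010010 pc3: +8 =792
r83=1010011 pc4: +16 =808
r84=1010100 pc3: +8 =816
r85=1010101 pc4: +16 =832
r86=1010110 pc4: +16 =848
r87=1010111 pc5: +32 =880
r88=1011000 pc3: +8 =888
r89=1011001 pc4: +16 =904
r90=1011010 pc4: +16 =920
r91=1011011 pc5: +32 =952
r92=1011100 pc4: +16 =968
r93=1011101 pc5: +32 =1000
r94=1011110 pc5: +32 =1032
r95=1011111 pc6: +64 =1096
r96=1100000 pc2: +4 =1100
r97=1100001 pc3: +8 =1108
r98=1100010 pc3: +8 =1116
r99=1100011 pc4: +16 =1132
r100=1100100 pc3: +8 =1140
r101=1100101 pc4: +16 =1156
r102=1100110 pc4: +16 =1172
r103=1100111 pc5: +32 =1204
r104=1101000 pc3: +8 =1212
r105=1101001 pc4: +16 =1228
r106=1101010 pc4: +16 =1244
r107=1101011 pc5: +32 =1276
r108=1101100 pc4: +16 =1292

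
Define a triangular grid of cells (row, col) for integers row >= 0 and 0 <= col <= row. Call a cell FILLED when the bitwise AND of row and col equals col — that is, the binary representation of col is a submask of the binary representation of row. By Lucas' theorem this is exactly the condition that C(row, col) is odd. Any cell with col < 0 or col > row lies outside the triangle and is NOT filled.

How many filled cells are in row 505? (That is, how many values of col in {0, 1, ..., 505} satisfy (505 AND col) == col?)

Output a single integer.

Answer: 128

Derivation:
505 in binary = 111111001
popcount(505) = number of 1-bits in 111111001 = 7
A col c satisfies (505 AND c) == c iff every set bit of c is also set in 505; each of the 7 set bits of 505 can independently be on or off in c.
count = 2^7 = 128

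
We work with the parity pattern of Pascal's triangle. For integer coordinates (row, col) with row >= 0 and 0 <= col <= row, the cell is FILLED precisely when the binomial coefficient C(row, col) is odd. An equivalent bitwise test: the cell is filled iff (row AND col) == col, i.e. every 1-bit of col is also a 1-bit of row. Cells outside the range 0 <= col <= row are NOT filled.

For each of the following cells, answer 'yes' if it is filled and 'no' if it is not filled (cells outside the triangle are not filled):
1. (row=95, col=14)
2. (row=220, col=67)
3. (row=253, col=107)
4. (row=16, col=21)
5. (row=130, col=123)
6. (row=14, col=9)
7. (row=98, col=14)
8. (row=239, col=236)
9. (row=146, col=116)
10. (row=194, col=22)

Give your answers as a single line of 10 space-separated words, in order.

(95,14): row=0b1011111, col=0b1110, row AND col = 0b1110 = 14; 14 == 14 -> filled
(220,67): row=0b11011100, col=0b1000011, row AND col = 0b1000000 = 64; 64 != 67 -> empty
(253,107): row=0b11111101, col=0b1101011, row AND col = 0b1101001 = 105; 105 != 107 -> empty
(16,21): col outside [0, 16] -> not filled
(130,123): row=0b10000010, col=0b1111011, row AND col = 0b10 = 2; 2 != 123 -> empty
(14,9): row=0b1110, col=0b1001, row AND col = 0b1000 = 8; 8 != 9 -> empty
(98,14): row=0b1100010, col=0b1110, row AND col = 0b10 = 2; 2 != 14 -> empty
(239,236): row=0b11101111, col=0b11101100, row AND col = 0b11101100 = 236; 236 == 236 -> filled
(146,116): row=0b10010010, col=0b1110100, row AND col = 0b10000 = 16; 16 != 116 -> empty
(194,22): row=0b11000010, col=0b10110, row AND col = 0b10 = 2; 2 != 22 -> empty

Answer: yes no no no no no no yes no no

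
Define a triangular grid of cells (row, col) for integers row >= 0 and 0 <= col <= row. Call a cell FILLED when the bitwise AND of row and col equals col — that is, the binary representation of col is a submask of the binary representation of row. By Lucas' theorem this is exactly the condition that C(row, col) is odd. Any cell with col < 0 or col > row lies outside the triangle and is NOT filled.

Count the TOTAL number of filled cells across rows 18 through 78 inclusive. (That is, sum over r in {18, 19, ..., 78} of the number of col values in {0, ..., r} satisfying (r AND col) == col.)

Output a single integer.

Answer: 772

Derivation:
r18=10010 pc2: +4 =4
r19=10011 pc3: +8 =12
r20=10100 pc2: +4 =16
r21=10101 pc3: +8 =24
r22=10110 pc3: +8 =32
r23=10111 pc4: +16 =48
r24=11000 pc2: +4 =52
r25=11001 pc3: +8 =60
r26=11010 pc3: +8 =68
r27=11011 pc4: +16 =84
r28=11100 pc3: +8 =92
r29=11101 pc4: +16 =108
r30=11110 pc4: +16 =124
r31=11111 pc5: +32 =156
r32=100000 pc1: +2 =158
r33=100001 pc2: +4 =162
r34=100010 pc2: +4 =166
r35=100011 pc3: +8 =174
r36=100100 pc2: +4 =178
r37=100101 pc3: +8 =186
r38=100110 pc3: +8 =194
r39=100111 pc4: +16 =210
r40=101000 pc2: +4 =214
r41=101001 pc3: +8 =222
r42=101010 pc3: +8 =230
r43=101011 pc4: +16 =246
r44=101100 pc3: +8 =254
r45=101101 pc4: +16 =270
r46=101110 pc4: +16 =286
r47=101111 pc5: +32 =318
r48=110000 pc2: +4 =322
r49=110001 pc3: +8 =330
r50=110010 pc3: +8 =338
r51=110011 pc4: +16 =354
r52=110100 pc3: +8 =362
r53=110101 pc4: +16 =378
r54=110110 pc4: +16 =394
r55=110111 pc5: +32 =426
r56=111000 pc3: +8 =434
r57=111001 pc4: +16 =450
r58=111010 pc4: +16 =466
r59=111011 pc5: +32 =498
r60=111100 pc4: +16 =514
r61=111101 pc5: +32 =546
r62=111110 pc5: +32 =578
r63=111111 pc6: +64 =642
r64=1000000 pc1: +2 =644
r65=1000001 pc2: +4 =648
r66=1000010 pc2: +4 =652
r67=1000011 pc3: +8 =660
r68=1000100 pc2: +4 =664
r69=1000101 pc3: +8 =672
r70=1000110 pc3: +8 =680
r71=1000111 pc4: +16 =696
r72=1001000 pc2: +4 =700
r73=1001001 pc3: +8 =708
r74=1001010 pc3: +8 =716
r75=1001011 pc4: +16 =732
r76=1001100 pc3: +8 =740
r77=1001101 pc4: +16 =756
r78=1001110 pc4: +16 =772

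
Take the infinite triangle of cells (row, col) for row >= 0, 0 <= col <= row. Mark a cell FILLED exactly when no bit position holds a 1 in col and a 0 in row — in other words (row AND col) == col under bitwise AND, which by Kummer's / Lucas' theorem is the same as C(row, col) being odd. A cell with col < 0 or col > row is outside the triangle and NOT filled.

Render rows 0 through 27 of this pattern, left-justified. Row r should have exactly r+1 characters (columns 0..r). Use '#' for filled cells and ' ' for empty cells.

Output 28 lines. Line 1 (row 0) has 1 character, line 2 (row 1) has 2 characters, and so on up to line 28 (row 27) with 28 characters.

Answer: #
##
# #
####
#   #
##  ##
# # # #
########
#       #
##      ##
# #     # #
####    ####
#   #   #   #
##  ##  ##  ##
# # # # # # # #
################
#               #
##              ##
# #             # #
####            ####
#   #           #   #
##  ##          ##  ##
# # # #         # # # #
########        ########
#       #       #       #
##      ##      ##      ##
# #     # #     # #     # #
####    ####    ####    ####

Derivation:
r0=0: #
r1=1: ##
r2=10: # #
r3=11: ####
r4=100: #   #
r5=101: ##  ##
r6=110: # # # #
r7=111: ########
r8=1000: #       #
r9=1001: ##      ##
r10=1010: # #     # #
r11=1011: ####    ####
r12=1100: #   #   #   #
r13=1101: ##  ##  ##  ##
r14=1110: # # # # # # # #
r15=1111: ################
r16=10000: #               #
r17=10001: ##              ##
r18=10010: # #             # #
r19=10011: ####            ####
r20=10100: #   #           #   #
r21=10101: ##  ##          ##  ##
r22=10110: # # # #         # # # #
r23=10111: ########        ########
r24=11000: #       #       #       #
r25=11001: ##      ##      ##      ##
r26=11010: # #     # #     # #     # #
r27=11011: ####    ####    ####    ####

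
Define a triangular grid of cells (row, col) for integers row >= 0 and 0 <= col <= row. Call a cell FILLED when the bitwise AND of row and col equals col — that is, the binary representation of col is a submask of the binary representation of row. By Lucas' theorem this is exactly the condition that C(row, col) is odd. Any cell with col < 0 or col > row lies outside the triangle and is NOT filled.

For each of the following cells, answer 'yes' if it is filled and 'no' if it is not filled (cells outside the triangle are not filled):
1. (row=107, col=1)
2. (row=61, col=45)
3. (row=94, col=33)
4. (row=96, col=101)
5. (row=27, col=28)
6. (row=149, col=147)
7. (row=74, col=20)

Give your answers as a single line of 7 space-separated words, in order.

Answer: yes yes no no no no no

Derivation:
(107,1): row=0b1101011, col=0b1, row AND col = 0b1 = 1; 1 == 1 -> filled
(61,45): row=0b111101, col=0b101101, row AND col = 0b101101 = 45; 45 == 45 -> filled
(94,33): row=0b1011110, col=0b100001, row AND col = 0b0 = 0; 0 != 33 -> empty
(96,101): col outside [0, 96] -> not filled
(27,28): col outside [0, 27] -> not filled
(149,147): row=0b10010101, col=0b10010011, row AND col = 0b10010001 = 145; 145 != 147 -> empty
(74,20): row=0b1001010, col=0b10100, row AND col = 0b0 = 0; 0 != 20 -> empty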